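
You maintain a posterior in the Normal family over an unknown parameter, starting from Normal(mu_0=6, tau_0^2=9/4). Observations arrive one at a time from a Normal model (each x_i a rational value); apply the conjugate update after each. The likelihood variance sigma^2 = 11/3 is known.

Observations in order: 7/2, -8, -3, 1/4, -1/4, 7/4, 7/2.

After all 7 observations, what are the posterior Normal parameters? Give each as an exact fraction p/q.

obs 1: x=7/2 → posterior Normal(717/142, 99/71)
obs 2: x=-8 → posterior Normal(285/196, 99/98)
obs 3: x=-3 → posterior Normal(123/250, 99/125)
obs 4: x=1/4 → posterior Normal(273/608, 99/152)
obs 5: x=-1/4 → posterior Normal(123/358, 99/179)
obs 6: x=7/4 → posterior Normal(435/824, 99/206)
obs 7: x=7/2 → posterior Normal(813/932, 99/233)

mu_0=813/932, tau_0^2=99/233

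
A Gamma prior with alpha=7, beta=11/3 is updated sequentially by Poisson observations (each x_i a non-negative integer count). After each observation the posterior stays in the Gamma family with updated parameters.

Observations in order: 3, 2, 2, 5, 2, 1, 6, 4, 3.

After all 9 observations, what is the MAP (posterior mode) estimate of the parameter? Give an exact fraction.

obs 1: x=3 → posterior Gamma(10, 14/3)
obs 2: x=2 → posterior Gamma(12, 17/3)
obs 3: x=2 → posterior Gamma(14, 20/3)
obs 4: x=5 → posterior Gamma(19, 23/3)
obs 5: x=2 → posterior Gamma(21, 26/3)
obs 6: x=1 → posterior Gamma(22, 29/3)
obs 7: x=6 → posterior Gamma(28, 32/3)
obs 8: x=4 → posterior Gamma(32, 35/3)
obs 9: x=3 → posterior Gamma(35, 38/3)

51/19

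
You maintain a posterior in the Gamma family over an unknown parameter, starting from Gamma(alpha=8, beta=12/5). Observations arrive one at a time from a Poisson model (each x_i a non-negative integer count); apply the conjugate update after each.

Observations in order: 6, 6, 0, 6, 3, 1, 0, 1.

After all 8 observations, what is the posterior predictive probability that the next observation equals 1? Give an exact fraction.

obs 1: x=6 → posterior Gamma(14, 17/5)
obs 2: x=6 → posterior Gamma(20, 22/5)
obs 3: x=0 → posterior Gamma(20, 27/5)
obs 4: x=6 → posterior Gamma(26, 32/5)
obs 5: x=3 → posterior Gamma(29, 37/5)
obs 6: x=1 → posterior Gamma(30, 42/5)
obs 7: x=0 → posterior Gamma(30, 47/5)
obs 8: x=1 → posterior Gamma(31, 52/5)

24346433515494648955373746284840766918515965121989181440/154168405790985978028810748205968406336687578511892448001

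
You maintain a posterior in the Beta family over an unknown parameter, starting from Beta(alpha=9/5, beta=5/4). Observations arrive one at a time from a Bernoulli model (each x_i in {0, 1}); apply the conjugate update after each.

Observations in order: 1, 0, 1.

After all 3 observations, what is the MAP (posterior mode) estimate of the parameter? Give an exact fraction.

56/81

obs 1: x=1 → posterior Beta(14/5, 5/4)
obs 2: x=0 → posterior Beta(14/5, 9/4)
obs 3: x=1 → posterior Beta(19/5, 9/4)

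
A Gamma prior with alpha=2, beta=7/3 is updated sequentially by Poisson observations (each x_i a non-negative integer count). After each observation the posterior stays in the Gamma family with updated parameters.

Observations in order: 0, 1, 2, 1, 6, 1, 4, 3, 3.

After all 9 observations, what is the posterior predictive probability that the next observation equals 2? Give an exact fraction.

obs 1: x=0 → posterior Gamma(2, 10/3)
obs 2: x=1 → posterior Gamma(3, 13/3)
obs 3: x=2 → posterior Gamma(5, 16/3)
obs 4: x=1 → posterior Gamma(6, 19/3)
obs 5: x=6 → posterior Gamma(12, 22/3)
obs 6: x=1 → posterior Gamma(13, 25/3)
obs 7: x=4 → posterior Gamma(17, 28/3)
obs 8: x=3 → posterior Gamma(20, 31/3)
obs 9: x=3 → posterior Gamma(23, 34/3)

416070268824196698083902099395692199936/1603404513114153724313506335083015711557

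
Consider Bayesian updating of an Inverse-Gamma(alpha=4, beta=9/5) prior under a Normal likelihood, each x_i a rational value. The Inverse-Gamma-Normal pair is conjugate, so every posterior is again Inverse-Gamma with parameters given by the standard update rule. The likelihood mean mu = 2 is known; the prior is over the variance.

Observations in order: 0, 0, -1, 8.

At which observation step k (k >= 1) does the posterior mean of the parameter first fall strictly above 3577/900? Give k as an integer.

k = 4

obs 1: x=0 → posterior Inverse-Gamma(9/2, 19/5)
obs 2: x=0 → posterior Inverse-Gamma(5, 29/5)
obs 3: x=-1 → posterior Inverse-Gamma(11/2, 103/10)
obs 4: x=8 → posterior Inverse-Gamma(6, 283/10)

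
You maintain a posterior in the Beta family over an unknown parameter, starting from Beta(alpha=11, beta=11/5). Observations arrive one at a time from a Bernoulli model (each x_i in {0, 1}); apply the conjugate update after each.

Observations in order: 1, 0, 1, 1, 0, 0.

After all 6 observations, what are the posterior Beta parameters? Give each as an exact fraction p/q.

alpha=14, beta=26/5

obs 1: x=1 → posterior Beta(12, 11/5)
obs 2: x=0 → posterior Beta(12, 16/5)
obs 3: x=1 → posterior Beta(13, 16/5)
obs 4: x=1 → posterior Beta(14, 16/5)
obs 5: x=0 → posterior Beta(14, 21/5)
obs 6: x=0 → posterior Beta(14, 26/5)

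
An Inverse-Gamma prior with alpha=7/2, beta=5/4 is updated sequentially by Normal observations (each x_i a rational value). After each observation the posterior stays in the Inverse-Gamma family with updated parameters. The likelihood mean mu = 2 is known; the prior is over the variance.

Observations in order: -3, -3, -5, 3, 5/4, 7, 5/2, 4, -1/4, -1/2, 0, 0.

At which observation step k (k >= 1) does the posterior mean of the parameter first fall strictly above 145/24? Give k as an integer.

k = 2

obs 1: x=-3 → posterior Inverse-Gamma(4, 55/4)
obs 2: x=-3 → posterior Inverse-Gamma(9/2, 105/4)
obs 3: x=-5 → posterior Inverse-Gamma(5, 203/4)
obs 4: x=3 → posterior Inverse-Gamma(11/2, 205/4)
obs 5: x=5/4 → posterior Inverse-Gamma(6, 1649/32)
obs 6: x=7 → posterior Inverse-Gamma(13/2, 2049/32)
obs 7: x=5/2 → posterior Inverse-Gamma(7, 2053/32)
obs 8: x=4 → posterior Inverse-Gamma(15/2, 2117/32)
obs 9: x=-1/4 → posterior Inverse-Gamma(8, 1099/16)
obs 10: x=-1/2 → posterior Inverse-Gamma(17/2, 1149/16)
obs 11: x=0 → posterior Inverse-Gamma(9, 1181/16)
obs 12: x=0 → posterior Inverse-Gamma(19/2, 1213/16)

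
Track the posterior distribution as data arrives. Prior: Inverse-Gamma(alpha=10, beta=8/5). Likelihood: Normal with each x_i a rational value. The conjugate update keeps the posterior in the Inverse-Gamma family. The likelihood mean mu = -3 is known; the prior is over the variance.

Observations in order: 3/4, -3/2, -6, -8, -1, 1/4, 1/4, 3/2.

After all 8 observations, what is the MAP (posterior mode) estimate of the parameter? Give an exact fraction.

obs 1: x=3/4 → posterior Inverse-Gamma(21/2, 1381/160)
obs 2: x=-3/2 → posterior Inverse-Gamma(11, 1561/160)
obs 3: x=-6 → posterior Inverse-Gamma(23/2, 2281/160)
obs 4: x=-8 → posterior Inverse-Gamma(12, 4281/160)
obs 5: x=-1 → posterior Inverse-Gamma(25/2, 4601/160)
obs 6: x=1/4 → posterior Inverse-Gamma(13, 2723/80)
obs 7: x=1/4 → posterior Inverse-Gamma(27/2, 6291/160)
obs 8: x=3/2 → posterior Inverse-Gamma(14, 7911/160)

2637/800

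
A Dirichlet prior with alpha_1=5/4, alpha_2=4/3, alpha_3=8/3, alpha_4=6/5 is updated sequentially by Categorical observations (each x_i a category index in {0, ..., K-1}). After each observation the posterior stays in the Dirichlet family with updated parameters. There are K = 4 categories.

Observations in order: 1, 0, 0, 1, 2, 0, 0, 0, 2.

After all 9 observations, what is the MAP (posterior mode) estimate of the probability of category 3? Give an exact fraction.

4/229

obs 1: x=1 → posterior Dirichlet(5/4, 7/3, 8/3, 6/5)
obs 2: x=0 → posterior Dirichlet(9/4, 7/3, 8/3, 6/5)
obs 3: x=0 → posterior Dirichlet(13/4, 7/3, 8/3, 6/5)
obs 4: x=1 → posterior Dirichlet(13/4, 10/3, 8/3, 6/5)
obs 5: x=2 → posterior Dirichlet(13/4, 10/3, 11/3, 6/5)
obs 6: x=0 → posterior Dirichlet(17/4, 10/3, 11/3, 6/5)
obs 7: x=0 → posterior Dirichlet(21/4, 10/3, 11/3, 6/5)
obs 8: x=0 → posterior Dirichlet(25/4, 10/3, 11/3, 6/5)
obs 9: x=2 → posterior Dirichlet(25/4, 10/3, 14/3, 6/5)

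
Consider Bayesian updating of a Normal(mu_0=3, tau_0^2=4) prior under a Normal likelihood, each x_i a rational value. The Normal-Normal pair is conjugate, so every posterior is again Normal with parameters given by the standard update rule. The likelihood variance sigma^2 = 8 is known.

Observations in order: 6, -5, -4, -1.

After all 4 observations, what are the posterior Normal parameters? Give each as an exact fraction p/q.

mu_0=1/3, tau_0^2=4/3

obs 1: x=6 → posterior Normal(4, 8/3)
obs 2: x=-5 → posterior Normal(7/4, 2)
obs 3: x=-4 → posterior Normal(3/5, 8/5)
obs 4: x=-1 → posterior Normal(1/3, 4/3)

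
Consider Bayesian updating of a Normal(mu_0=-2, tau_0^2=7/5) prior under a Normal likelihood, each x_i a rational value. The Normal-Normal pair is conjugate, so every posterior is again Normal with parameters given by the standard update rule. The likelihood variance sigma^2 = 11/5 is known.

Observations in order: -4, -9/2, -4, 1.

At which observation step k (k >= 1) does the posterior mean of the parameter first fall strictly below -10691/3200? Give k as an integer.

obs 1: x=-4 → posterior Normal(-25/9, 77/90)
obs 2: x=-9/2 → posterior Normal(-163/50, 77/125)
obs 3: x=-4 → posterior Normal(-219/64, 77/160)
obs 4: x=1 → posterior Normal(-205/78, 77/195)

k = 3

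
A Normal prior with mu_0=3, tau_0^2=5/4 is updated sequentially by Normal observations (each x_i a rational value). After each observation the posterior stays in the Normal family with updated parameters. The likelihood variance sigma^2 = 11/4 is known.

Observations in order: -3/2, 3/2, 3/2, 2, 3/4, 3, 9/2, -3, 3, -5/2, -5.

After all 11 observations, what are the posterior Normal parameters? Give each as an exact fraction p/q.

mu_0=217/264, tau_0^2=5/24

obs 1: x=-3/2 → posterior Normal(51/32, 55/64)
obs 2: x=3/2 → posterior Normal(11/7, 55/84)
obs 3: x=3/2 → posterior Normal(81/52, 55/104)
obs 4: x=2 → posterior Normal(101/62, 55/124)
obs 5: x=3/4 → posterior Normal(217/144, 55/144)
obs 6: x=3 → posterior Normal(277/164, 55/164)
obs 7: x=9/2 → posterior Normal(367/184, 55/184)
obs 8: x=-3 → posterior Normal(307/204, 55/204)
obs 9: x=3 → posterior Normal(367/224, 55/224)
obs 10: x=-5/2 → posterior Normal(317/244, 55/244)
obs 11: x=-5 → posterior Normal(217/264, 5/24)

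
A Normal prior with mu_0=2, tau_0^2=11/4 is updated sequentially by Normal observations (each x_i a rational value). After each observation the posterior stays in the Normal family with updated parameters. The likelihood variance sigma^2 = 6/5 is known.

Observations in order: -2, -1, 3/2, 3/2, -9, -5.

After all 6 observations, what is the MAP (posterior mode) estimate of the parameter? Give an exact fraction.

obs 1: x=-2 → posterior Normal(-62/79, 66/79)
obs 2: x=-1 → posterior Normal(-117/134, 33/67)
obs 3: x=3/2 → posterior Normal(-23/126, 22/63)
obs 4: x=3/2 → posterior Normal(12/61, 33/122)
obs 5: x=-9 → posterior Normal(-447/299, 66/299)
obs 6: x=-5 → posterior Normal(-361/177, 11/59)

-361/177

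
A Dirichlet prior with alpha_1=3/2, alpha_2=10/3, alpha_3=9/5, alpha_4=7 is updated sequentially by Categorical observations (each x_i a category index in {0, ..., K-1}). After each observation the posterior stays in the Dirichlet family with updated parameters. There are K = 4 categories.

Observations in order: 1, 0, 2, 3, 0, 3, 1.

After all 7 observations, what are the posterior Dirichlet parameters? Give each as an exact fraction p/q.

obs 1: x=1 → posterior Dirichlet(3/2, 13/3, 9/5, 7)
obs 2: x=0 → posterior Dirichlet(5/2, 13/3, 9/5, 7)
obs 3: x=2 → posterior Dirichlet(5/2, 13/3, 14/5, 7)
obs 4: x=3 → posterior Dirichlet(5/2, 13/3, 14/5, 8)
obs 5: x=0 → posterior Dirichlet(7/2, 13/3, 14/5, 8)
obs 6: x=3 → posterior Dirichlet(7/2, 13/3, 14/5, 9)
obs 7: x=1 → posterior Dirichlet(7/2, 16/3, 14/5, 9)

alpha_1=7/2, alpha_2=16/3, alpha_3=14/5, alpha_4=9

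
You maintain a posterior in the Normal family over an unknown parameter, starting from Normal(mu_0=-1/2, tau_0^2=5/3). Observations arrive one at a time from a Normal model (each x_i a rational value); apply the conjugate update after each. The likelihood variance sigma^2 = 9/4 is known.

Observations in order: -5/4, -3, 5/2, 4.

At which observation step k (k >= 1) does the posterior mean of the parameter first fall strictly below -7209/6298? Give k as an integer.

obs 1: x=-5/4 → posterior Normal(-77/94, 45/47)
obs 2: x=-3 → posterior Normal(-197/134, 45/67)
obs 3: x=5/2 → posterior Normal(-97/174, 15/29)
obs 4: x=4 → posterior Normal(63/214, 45/107)

k = 2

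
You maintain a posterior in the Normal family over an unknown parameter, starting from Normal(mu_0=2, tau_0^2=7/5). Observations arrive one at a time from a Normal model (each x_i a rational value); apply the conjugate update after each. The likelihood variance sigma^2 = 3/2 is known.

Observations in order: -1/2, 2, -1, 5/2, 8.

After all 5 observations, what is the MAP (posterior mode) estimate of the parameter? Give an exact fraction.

obs 1: x=-1/2 → posterior Normal(23/29, 21/29)
obs 2: x=2 → posterior Normal(51/43, 21/43)
obs 3: x=-1 → posterior Normal(37/57, 7/19)
obs 4: x=5/2 → posterior Normal(72/71, 21/71)
obs 5: x=8 → posterior Normal(184/85, 21/85)

184/85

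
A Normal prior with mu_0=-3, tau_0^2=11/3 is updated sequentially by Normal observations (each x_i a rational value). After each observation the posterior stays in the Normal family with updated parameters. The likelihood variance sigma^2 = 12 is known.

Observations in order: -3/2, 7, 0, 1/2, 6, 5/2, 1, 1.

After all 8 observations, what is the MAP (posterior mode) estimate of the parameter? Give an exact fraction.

obs 1: x=-3/2 → posterior Normal(-249/94, 132/47)
obs 2: x=7 → posterior Normal(-95/116, 66/29)
obs 3: x=0 → posterior Normal(-95/138, 44/23)
obs 4: x=1/2 → posterior Normal(-21/40, 33/20)
obs 5: x=6 → posterior Normal(24/91, 132/91)
obs 6: x=5/2 → posterior Normal(103/204, 22/17)
obs 7: x=1 → posterior Normal(125/226, 132/113)
obs 8: x=1 → posterior Normal(147/248, 33/31)

147/248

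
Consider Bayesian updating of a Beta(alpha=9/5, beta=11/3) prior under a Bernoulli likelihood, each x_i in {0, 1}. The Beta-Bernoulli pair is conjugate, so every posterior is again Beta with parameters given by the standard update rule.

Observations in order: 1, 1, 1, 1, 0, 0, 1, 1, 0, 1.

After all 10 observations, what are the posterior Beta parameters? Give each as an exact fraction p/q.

obs 1: x=1 → posterior Beta(14/5, 11/3)
obs 2: x=1 → posterior Beta(19/5, 11/3)
obs 3: x=1 → posterior Beta(24/5, 11/3)
obs 4: x=1 → posterior Beta(29/5, 11/3)
obs 5: x=0 → posterior Beta(29/5, 14/3)
obs 6: x=0 → posterior Beta(29/5, 17/3)
obs 7: x=1 → posterior Beta(34/5, 17/3)
obs 8: x=1 → posterior Beta(39/5, 17/3)
obs 9: x=0 → posterior Beta(39/5, 20/3)
obs 10: x=1 → posterior Beta(44/5, 20/3)

alpha=44/5, beta=20/3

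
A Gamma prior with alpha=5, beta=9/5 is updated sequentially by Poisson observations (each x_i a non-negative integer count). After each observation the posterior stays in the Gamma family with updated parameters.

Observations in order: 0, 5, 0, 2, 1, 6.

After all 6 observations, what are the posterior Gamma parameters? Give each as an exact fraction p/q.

alpha=19, beta=39/5

obs 1: x=0 → posterior Gamma(5, 14/5)
obs 2: x=5 → posterior Gamma(10, 19/5)
obs 3: x=0 → posterior Gamma(10, 24/5)
obs 4: x=2 → posterior Gamma(12, 29/5)
obs 5: x=1 → posterior Gamma(13, 34/5)
obs 6: x=6 → posterior Gamma(19, 39/5)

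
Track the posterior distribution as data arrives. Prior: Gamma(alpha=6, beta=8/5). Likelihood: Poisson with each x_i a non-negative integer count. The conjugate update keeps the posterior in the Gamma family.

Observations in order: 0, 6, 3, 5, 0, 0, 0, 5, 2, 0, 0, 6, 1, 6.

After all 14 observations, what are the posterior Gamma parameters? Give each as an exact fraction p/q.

alpha=40, beta=78/5

obs 1: x=0 → posterior Gamma(6, 13/5)
obs 2: x=6 → posterior Gamma(12, 18/5)
obs 3: x=3 → posterior Gamma(15, 23/5)
obs 4: x=5 → posterior Gamma(20, 28/5)
obs 5: x=0 → posterior Gamma(20, 33/5)
obs 6: x=0 → posterior Gamma(20, 38/5)
obs 7: x=0 → posterior Gamma(20, 43/5)
obs 8: x=5 → posterior Gamma(25, 48/5)
obs 9: x=2 → posterior Gamma(27, 53/5)
obs 10: x=0 → posterior Gamma(27, 58/5)
obs 11: x=0 → posterior Gamma(27, 63/5)
obs 12: x=6 → posterior Gamma(33, 68/5)
obs 13: x=1 → posterior Gamma(34, 73/5)
obs 14: x=6 → posterior Gamma(40, 78/5)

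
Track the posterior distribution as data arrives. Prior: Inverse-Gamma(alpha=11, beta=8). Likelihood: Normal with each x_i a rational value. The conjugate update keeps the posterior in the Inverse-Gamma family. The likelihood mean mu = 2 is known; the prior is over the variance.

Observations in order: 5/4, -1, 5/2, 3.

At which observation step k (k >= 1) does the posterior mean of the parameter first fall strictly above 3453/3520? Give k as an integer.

k = 2

obs 1: x=5/4 → posterior Inverse-Gamma(23/2, 265/32)
obs 2: x=-1 → posterior Inverse-Gamma(12, 409/32)
obs 3: x=5/2 → posterior Inverse-Gamma(25/2, 413/32)
obs 4: x=3 → posterior Inverse-Gamma(13, 429/32)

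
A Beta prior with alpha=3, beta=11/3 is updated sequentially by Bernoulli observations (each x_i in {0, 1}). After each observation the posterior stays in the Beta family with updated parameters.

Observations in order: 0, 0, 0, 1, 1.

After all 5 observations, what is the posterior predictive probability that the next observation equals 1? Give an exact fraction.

3/7

obs 1: x=0 → posterior Beta(3, 14/3)
obs 2: x=0 → posterior Beta(3, 17/3)
obs 3: x=0 → posterior Beta(3, 20/3)
obs 4: x=1 → posterior Beta(4, 20/3)
obs 5: x=1 → posterior Beta(5, 20/3)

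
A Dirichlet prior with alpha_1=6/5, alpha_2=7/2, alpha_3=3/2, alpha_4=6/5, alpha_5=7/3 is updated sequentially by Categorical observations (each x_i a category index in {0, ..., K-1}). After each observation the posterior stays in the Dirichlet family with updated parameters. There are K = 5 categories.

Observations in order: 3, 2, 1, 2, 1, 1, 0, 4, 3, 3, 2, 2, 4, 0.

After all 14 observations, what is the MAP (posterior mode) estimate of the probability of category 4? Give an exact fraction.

50/281

obs 1: x=3 → posterior Dirichlet(6/5, 7/2, 3/2, 11/5, 7/3)
obs 2: x=2 → posterior Dirichlet(6/5, 7/2, 5/2, 11/5, 7/3)
obs 3: x=1 → posterior Dirichlet(6/5, 9/2, 5/2, 11/5, 7/3)
obs 4: x=2 → posterior Dirichlet(6/5, 9/2, 7/2, 11/5, 7/3)
obs 5: x=1 → posterior Dirichlet(6/5, 11/2, 7/2, 11/5, 7/3)
obs 6: x=1 → posterior Dirichlet(6/5, 13/2, 7/2, 11/5, 7/3)
obs 7: x=0 → posterior Dirichlet(11/5, 13/2, 7/2, 11/5, 7/3)
obs 8: x=4 → posterior Dirichlet(11/5, 13/2, 7/2, 11/5, 10/3)
obs 9: x=3 → posterior Dirichlet(11/5, 13/2, 7/2, 16/5, 10/3)
obs 10: x=3 → posterior Dirichlet(11/5, 13/2, 7/2, 21/5, 10/3)
obs 11: x=2 → posterior Dirichlet(11/5, 13/2, 9/2, 21/5, 10/3)
obs 12: x=2 → posterior Dirichlet(11/5, 13/2, 11/2, 21/5, 10/3)
obs 13: x=4 → posterior Dirichlet(11/5, 13/2, 11/2, 21/5, 13/3)
obs 14: x=0 → posterior Dirichlet(16/5, 13/2, 11/2, 21/5, 13/3)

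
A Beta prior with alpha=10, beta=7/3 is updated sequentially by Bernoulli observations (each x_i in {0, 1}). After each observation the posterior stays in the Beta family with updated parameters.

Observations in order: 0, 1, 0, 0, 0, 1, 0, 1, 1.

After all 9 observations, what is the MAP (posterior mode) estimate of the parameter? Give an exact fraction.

obs 1: x=0 → posterior Beta(10, 10/3)
obs 2: x=1 → posterior Beta(11, 10/3)
obs 3: x=0 → posterior Beta(11, 13/3)
obs 4: x=0 → posterior Beta(11, 16/3)
obs 5: x=0 → posterior Beta(11, 19/3)
obs 6: x=1 → posterior Beta(12, 19/3)
obs 7: x=0 → posterior Beta(12, 22/3)
obs 8: x=1 → posterior Beta(13, 22/3)
obs 9: x=1 → posterior Beta(14, 22/3)

39/58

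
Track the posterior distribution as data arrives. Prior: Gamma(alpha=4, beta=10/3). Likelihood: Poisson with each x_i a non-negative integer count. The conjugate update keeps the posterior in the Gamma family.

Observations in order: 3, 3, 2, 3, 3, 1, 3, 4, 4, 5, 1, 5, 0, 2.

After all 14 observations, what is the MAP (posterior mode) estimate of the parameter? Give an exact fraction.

63/26

obs 1: x=3 → posterior Gamma(7, 13/3)
obs 2: x=3 → posterior Gamma(10, 16/3)
obs 3: x=2 → posterior Gamma(12, 19/3)
obs 4: x=3 → posterior Gamma(15, 22/3)
obs 5: x=3 → posterior Gamma(18, 25/3)
obs 6: x=1 → posterior Gamma(19, 28/3)
obs 7: x=3 → posterior Gamma(22, 31/3)
obs 8: x=4 → posterior Gamma(26, 34/3)
obs 9: x=4 → posterior Gamma(30, 37/3)
obs 10: x=5 → posterior Gamma(35, 40/3)
obs 11: x=1 → posterior Gamma(36, 43/3)
obs 12: x=5 → posterior Gamma(41, 46/3)
obs 13: x=0 → posterior Gamma(41, 49/3)
obs 14: x=2 → posterior Gamma(43, 52/3)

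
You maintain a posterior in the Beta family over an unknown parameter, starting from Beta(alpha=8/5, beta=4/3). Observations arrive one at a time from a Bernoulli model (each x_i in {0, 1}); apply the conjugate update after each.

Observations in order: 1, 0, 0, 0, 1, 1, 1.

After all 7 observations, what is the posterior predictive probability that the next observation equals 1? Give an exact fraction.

obs 1: x=1 → posterior Beta(13/5, 4/3)
obs 2: x=0 → posterior Beta(13/5, 7/3)
obs 3: x=0 → posterior Beta(13/5, 10/3)
obs 4: x=0 → posterior Beta(13/5, 13/3)
obs 5: x=1 → posterior Beta(18/5, 13/3)
obs 6: x=1 → posterior Beta(23/5, 13/3)
obs 7: x=1 → posterior Beta(28/5, 13/3)

84/149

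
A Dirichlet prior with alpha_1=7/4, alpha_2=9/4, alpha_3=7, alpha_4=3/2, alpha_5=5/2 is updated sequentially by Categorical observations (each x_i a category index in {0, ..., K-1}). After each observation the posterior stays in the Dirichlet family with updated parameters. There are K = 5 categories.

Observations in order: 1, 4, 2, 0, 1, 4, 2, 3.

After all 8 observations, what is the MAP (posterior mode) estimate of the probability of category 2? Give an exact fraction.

4/9

obs 1: x=1 → posterior Dirichlet(7/4, 13/4, 7, 3/2, 5/2)
obs 2: x=4 → posterior Dirichlet(7/4, 13/4, 7, 3/2, 7/2)
obs 3: x=2 → posterior Dirichlet(7/4, 13/4, 8, 3/2, 7/2)
obs 4: x=0 → posterior Dirichlet(11/4, 13/4, 8, 3/2, 7/2)
obs 5: x=1 → posterior Dirichlet(11/4, 17/4, 8, 3/2, 7/2)
obs 6: x=4 → posterior Dirichlet(11/4, 17/4, 8, 3/2, 9/2)
obs 7: x=2 → posterior Dirichlet(11/4, 17/4, 9, 3/2, 9/2)
obs 8: x=3 → posterior Dirichlet(11/4, 17/4, 9, 5/2, 9/2)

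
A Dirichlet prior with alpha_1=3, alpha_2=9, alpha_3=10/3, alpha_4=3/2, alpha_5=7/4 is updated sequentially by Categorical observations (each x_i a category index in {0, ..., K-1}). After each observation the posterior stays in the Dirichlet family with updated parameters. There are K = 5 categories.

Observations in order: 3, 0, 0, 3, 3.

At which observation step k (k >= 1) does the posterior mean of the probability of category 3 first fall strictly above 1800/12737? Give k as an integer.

obs 1: x=3 → posterior Dirichlet(3, 9, 10/3, 5/2, 7/4)
obs 2: x=0 → posterior Dirichlet(4, 9, 10/3, 5/2, 7/4)
obs 3: x=0 → posterior Dirichlet(5, 9, 10/3, 5/2, 7/4)
obs 4: x=3 → posterior Dirichlet(5, 9, 10/3, 7/2, 7/4)
obs 5: x=3 → posterior Dirichlet(5, 9, 10/3, 9/2, 7/4)

k = 4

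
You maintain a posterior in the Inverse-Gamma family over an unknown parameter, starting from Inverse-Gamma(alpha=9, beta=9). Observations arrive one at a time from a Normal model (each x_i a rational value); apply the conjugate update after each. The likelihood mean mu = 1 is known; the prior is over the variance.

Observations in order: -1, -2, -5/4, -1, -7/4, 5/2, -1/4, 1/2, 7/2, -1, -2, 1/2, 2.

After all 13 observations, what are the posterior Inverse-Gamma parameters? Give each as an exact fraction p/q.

alpha=31/2, beta=1155/32

obs 1: x=-1 → posterior Inverse-Gamma(19/2, 11)
obs 2: x=-2 → posterior Inverse-Gamma(10, 31/2)
obs 3: x=-5/4 → posterior Inverse-Gamma(21/2, 577/32)
obs 4: x=-1 → posterior Inverse-Gamma(11, 641/32)
obs 5: x=-7/4 → posterior Inverse-Gamma(23/2, 381/16)
obs 6: x=5/2 → posterior Inverse-Gamma(12, 399/16)
obs 7: x=-1/4 → posterior Inverse-Gamma(25/2, 823/32)
obs 8: x=1/2 → posterior Inverse-Gamma(13, 827/32)
obs 9: x=7/2 → posterior Inverse-Gamma(27/2, 927/32)
obs 10: x=-1 → posterior Inverse-Gamma(14, 991/32)
obs 11: x=-2 → posterior Inverse-Gamma(29/2, 1135/32)
obs 12: x=1/2 → posterior Inverse-Gamma(15, 1139/32)
obs 13: x=2 → posterior Inverse-Gamma(31/2, 1155/32)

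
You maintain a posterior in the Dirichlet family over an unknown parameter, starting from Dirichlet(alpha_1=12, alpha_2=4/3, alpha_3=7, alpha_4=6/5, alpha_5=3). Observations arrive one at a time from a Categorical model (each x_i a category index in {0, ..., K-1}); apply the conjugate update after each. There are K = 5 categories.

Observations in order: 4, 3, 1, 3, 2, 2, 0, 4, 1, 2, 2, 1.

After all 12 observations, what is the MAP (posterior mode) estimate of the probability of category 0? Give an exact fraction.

180/473

obs 1: x=4 → posterior Dirichlet(12, 4/3, 7, 6/5, 4)
obs 2: x=3 → posterior Dirichlet(12, 4/3, 7, 11/5, 4)
obs 3: x=1 → posterior Dirichlet(12, 7/3, 7, 11/5, 4)
obs 4: x=3 → posterior Dirichlet(12, 7/3, 7, 16/5, 4)
obs 5: x=2 → posterior Dirichlet(12, 7/3, 8, 16/5, 4)
obs 6: x=2 → posterior Dirichlet(12, 7/3, 9, 16/5, 4)
obs 7: x=0 → posterior Dirichlet(13, 7/3, 9, 16/5, 4)
obs 8: x=4 → posterior Dirichlet(13, 7/3, 9, 16/5, 5)
obs 9: x=1 → posterior Dirichlet(13, 10/3, 9, 16/5, 5)
obs 10: x=2 → posterior Dirichlet(13, 10/3, 10, 16/5, 5)
obs 11: x=2 → posterior Dirichlet(13, 10/3, 11, 16/5, 5)
obs 12: x=1 → posterior Dirichlet(13, 13/3, 11, 16/5, 5)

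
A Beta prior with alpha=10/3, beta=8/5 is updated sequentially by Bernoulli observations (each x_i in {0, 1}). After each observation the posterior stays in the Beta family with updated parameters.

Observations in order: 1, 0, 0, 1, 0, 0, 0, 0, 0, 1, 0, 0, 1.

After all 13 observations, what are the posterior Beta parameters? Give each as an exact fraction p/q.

obs 1: x=1 → posterior Beta(13/3, 8/5)
obs 2: x=0 → posterior Beta(13/3, 13/5)
obs 3: x=0 → posterior Beta(13/3, 18/5)
obs 4: x=1 → posterior Beta(16/3, 18/5)
obs 5: x=0 → posterior Beta(16/3, 23/5)
obs 6: x=0 → posterior Beta(16/3, 28/5)
obs 7: x=0 → posterior Beta(16/3, 33/5)
obs 8: x=0 → posterior Beta(16/3, 38/5)
obs 9: x=0 → posterior Beta(16/3, 43/5)
obs 10: x=1 → posterior Beta(19/3, 43/5)
obs 11: x=0 → posterior Beta(19/3, 48/5)
obs 12: x=0 → posterior Beta(19/3, 53/5)
obs 13: x=1 → posterior Beta(22/3, 53/5)

alpha=22/3, beta=53/5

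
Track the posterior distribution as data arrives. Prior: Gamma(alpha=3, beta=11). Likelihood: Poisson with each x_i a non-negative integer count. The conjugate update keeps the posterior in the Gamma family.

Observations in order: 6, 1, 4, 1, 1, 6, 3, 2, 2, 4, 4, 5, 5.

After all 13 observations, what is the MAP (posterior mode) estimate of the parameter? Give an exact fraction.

23/12

obs 1: x=6 → posterior Gamma(9, 12)
obs 2: x=1 → posterior Gamma(10, 13)
obs 3: x=4 → posterior Gamma(14, 14)
obs 4: x=1 → posterior Gamma(15, 15)
obs 5: x=1 → posterior Gamma(16, 16)
obs 6: x=6 → posterior Gamma(22, 17)
obs 7: x=3 → posterior Gamma(25, 18)
obs 8: x=2 → posterior Gamma(27, 19)
obs 9: x=2 → posterior Gamma(29, 20)
obs 10: x=4 → posterior Gamma(33, 21)
obs 11: x=4 → posterior Gamma(37, 22)
obs 12: x=5 → posterior Gamma(42, 23)
obs 13: x=5 → posterior Gamma(47, 24)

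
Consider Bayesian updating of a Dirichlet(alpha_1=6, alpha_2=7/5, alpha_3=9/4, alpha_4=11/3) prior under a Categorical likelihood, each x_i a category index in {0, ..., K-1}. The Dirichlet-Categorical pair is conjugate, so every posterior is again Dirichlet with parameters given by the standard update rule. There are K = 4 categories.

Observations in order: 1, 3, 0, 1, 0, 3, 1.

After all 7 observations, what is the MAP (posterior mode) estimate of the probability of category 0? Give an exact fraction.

obs 1: x=1 → posterior Dirichlet(6, 12/5, 9/4, 11/3)
obs 2: x=3 → posterior Dirichlet(6, 12/5, 9/4, 14/3)
obs 3: x=0 → posterior Dirichlet(7, 12/5, 9/4, 14/3)
obs 4: x=1 → posterior Dirichlet(7, 17/5, 9/4, 14/3)
obs 5: x=0 → posterior Dirichlet(8, 17/5, 9/4, 14/3)
obs 6: x=3 → posterior Dirichlet(8, 17/5, 9/4, 17/3)
obs 7: x=1 → posterior Dirichlet(8, 22/5, 9/4, 17/3)

420/979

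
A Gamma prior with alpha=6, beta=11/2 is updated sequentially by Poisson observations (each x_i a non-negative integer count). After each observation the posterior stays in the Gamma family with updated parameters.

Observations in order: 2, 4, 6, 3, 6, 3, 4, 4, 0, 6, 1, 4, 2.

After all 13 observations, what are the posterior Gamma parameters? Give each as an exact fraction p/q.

alpha=51, beta=37/2

obs 1: x=2 → posterior Gamma(8, 13/2)
obs 2: x=4 → posterior Gamma(12, 15/2)
obs 3: x=6 → posterior Gamma(18, 17/2)
obs 4: x=3 → posterior Gamma(21, 19/2)
obs 5: x=6 → posterior Gamma(27, 21/2)
obs 6: x=3 → posterior Gamma(30, 23/2)
obs 7: x=4 → posterior Gamma(34, 25/2)
obs 8: x=4 → posterior Gamma(38, 27/2)
obs 9: x=0 → posterior Gamma(38, 29/2)
obs 10: x=6 → posterior Gamma(44, 31/2)
obs 11: x=1 → posterior Gamma(45, 33/2)
obs 12: x=4 → posterior Gamma(49, 35/2)
obs 13: x=2 → posterior Gamma(51, 37/2)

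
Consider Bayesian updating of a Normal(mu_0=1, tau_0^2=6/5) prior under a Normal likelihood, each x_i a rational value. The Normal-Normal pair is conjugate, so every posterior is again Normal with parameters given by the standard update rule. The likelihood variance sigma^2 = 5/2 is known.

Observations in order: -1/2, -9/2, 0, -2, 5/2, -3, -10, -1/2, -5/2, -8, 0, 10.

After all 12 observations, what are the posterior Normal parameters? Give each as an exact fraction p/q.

mu_0=-197/169, tau_0^2=30/169

obs 1: x=-1/2 → posterior Normal(19/37, 30/37)
obs 2: x=-9/2 → posterior Normal(-5/7, 30/49)
obs 3: x=0 → posterior Normal(-35/61, 30/61)
obs 4: x=-2 → posterior Normal(-59/73, 30/73)
obs 5: x=5/2 → posterior Normal(-29/85, 6/17)
obs 6: x=-3 → posterior Normal(-65/97, 30/97)
obs 7: x=-10 → posterior Normal(-185/109, 30/109)
obs 8: x=-1/2 → posterior Normal(-191/121, 30/121)
obs 9: x=-5/2 → posterior Normal(-221/133, 30/133)
obs 10: x=-8 → posterior Normal(-317/145, 6/29)
obs 11: x=0 → posterior Normal(-317/157, 30/157)
obs 12: x=10 → posterior Normal(-197/169, 30/169)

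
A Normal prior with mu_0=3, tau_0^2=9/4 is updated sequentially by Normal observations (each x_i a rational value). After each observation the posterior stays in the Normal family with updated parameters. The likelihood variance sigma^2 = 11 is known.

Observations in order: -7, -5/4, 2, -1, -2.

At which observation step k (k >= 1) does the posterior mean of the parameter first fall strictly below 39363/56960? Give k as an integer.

k = 5

obs 1: x=-7 → posterior Normal(69/53, 99/53)
obs 2: x=-5/4 → posterior Normal(231/248, 99/62)
obs 3: x=2 → posterior Normal(303/284, 99/71)
obs 4: x=-1 → posterior Normal(267/320, 99/80)
obs 5: x=-2 → posterior Normal(195/356, 99/89)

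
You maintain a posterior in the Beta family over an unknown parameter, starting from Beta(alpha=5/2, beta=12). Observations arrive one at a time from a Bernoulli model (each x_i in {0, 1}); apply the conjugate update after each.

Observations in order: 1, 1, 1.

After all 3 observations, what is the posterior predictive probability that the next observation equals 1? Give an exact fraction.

obs 1: x=1 → posterior Beta(7/2, 12)
obs 2: x=1 → posterior Beta(9/2, 12)
obs 3: x=1 → posterior Beta(11/2, 12)

11/35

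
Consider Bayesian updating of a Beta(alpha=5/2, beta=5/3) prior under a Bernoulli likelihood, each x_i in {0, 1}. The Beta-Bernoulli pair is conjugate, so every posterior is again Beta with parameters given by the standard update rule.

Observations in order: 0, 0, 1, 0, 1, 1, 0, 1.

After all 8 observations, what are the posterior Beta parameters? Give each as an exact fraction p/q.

obs 1: x=0 → posterior Beta(5/2, 8/3)
obs 2: x=0 → posterior Beta(5/2, 11/3)
obs 3: x=1 → posterior Beta(7/2, 11/3)
obs 4: x=0 → posterior Beta(7/2, 14/3)
obs 5: x=1 → posterior Beta(9/2, 14/3)
obs 6: x=1 → posterior Beta(11/2, 14/3)
obs 7: x=0 → posterior Beta(11/2, 17/3)
obs 8: x=1 → posterior Beta(13/2, 17/3)

alpha=13/2, beta=17/3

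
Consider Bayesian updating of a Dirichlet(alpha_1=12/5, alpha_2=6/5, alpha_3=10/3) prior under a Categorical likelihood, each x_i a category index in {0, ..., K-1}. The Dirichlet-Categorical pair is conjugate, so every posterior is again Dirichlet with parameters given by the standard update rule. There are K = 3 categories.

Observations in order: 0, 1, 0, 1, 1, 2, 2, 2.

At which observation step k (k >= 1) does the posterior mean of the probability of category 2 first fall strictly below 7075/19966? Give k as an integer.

k = 3

obs 1: x=0 → posterior Dirichlet(17/5, 6/5, 10/3)
obs 2: x=1 → posterior Dirichlet(17/5, 11/5, 10/3)
obs 3: x=0 → posterior Dirichlet(22/5, 11/5, 10/3)
obs 4: x=1 → posterior Dirichlet(22/5, 16/5, 10/3)
obs 5: x=1 → posterior Dirichlet(22/5, 21/5, 10/3)
obs 6: x=2 → posterior Dirichlet(22/5, 21/5, 13/3)
obs 7: x=2 → posterior Dirichlet(22/5, 21/5, 16/3)
obs 8: x=2 → posterior Dirichlet(22/5, 21/5, 19/3)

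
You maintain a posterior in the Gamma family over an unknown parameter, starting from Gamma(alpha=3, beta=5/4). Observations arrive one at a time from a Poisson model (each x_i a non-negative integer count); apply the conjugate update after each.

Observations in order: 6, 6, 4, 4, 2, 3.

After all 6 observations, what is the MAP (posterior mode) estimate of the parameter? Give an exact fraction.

108/29

obs 1: x=6 → posterior Gamma(9, 9/4)
obs 2: x=6 → posterior Gamma(15, 13/4)
obs 3: x=4 → posterior Gamma(19, 17/4)
obs 4: x=4 → posterior Gamma(23, 21/4)
obs 5: x=2 → posterior Gamma(25, 25/4)
obs 6: x=3 → posterior Gamma(28, 29/4)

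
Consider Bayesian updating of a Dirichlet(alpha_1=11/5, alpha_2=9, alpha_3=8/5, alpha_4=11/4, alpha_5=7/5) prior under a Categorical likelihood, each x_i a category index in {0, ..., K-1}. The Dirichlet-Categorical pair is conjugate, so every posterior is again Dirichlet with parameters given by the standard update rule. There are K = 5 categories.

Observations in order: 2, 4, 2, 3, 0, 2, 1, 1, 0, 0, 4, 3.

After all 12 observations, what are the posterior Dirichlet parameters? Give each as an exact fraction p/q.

alpha_1=26/5, alpha_2=11, alpha_3=23/5, alpha_4=19/4, alpha_5=17/5

obs 1: x=2 → posterior Dirichlet(11/5, 9, 13/5, 11/4, 7/5)
obs 2: x=4 → posterior Dirichlet(11/5, 9, 13/5, 11/4, 12/5)
obs 3: x=2 → posterior Dirichlet(11/5, 9, 18/5, 11/4, 12/5)
obs 4: x=3 → posterior Dirichlet(11/5, 9, 18/5, 15/4, 12/5)
obs 5: x=0 → posterior Dirichlet(16/5, 9, 18/5, 15/4, 12/5)
obs 6: x=2 → posterior Dirichlet(16/5, 9, 23/5, 15/4, 12/5)
obs 7: x=1 → posterior Dirichlet(16/5, 10, 23/5, 15/4, 12/5)
obs 8: x=1 → posterior Dirichlet(16/5, 11, 23/5, 15/4, 12/5)
obs 9: x=0 → posterior Dirichlet(21/5, 11, 23/5, 15/4, 12/5)
obs 10: x=0 → posterior Dirichlet(26/5, 11, 23/5, 15/4, 12/5)
obs 11: x=4 → posterior Dirichlet(26/5, 11, 23/5, 15/4, 17/5)
obs 12: x=3 → posterior Dirichlet(26/5, 11, 23/5, 19/4, 17/5)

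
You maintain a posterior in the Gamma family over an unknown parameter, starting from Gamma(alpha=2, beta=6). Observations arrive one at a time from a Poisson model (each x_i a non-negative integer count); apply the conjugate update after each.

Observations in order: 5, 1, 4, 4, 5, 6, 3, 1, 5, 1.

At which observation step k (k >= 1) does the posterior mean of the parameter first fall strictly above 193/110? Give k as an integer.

k = 5

obs 1: x=5 → posterior Gamma(7, 7)
obs 2: x=1 → posterior Gamma(8, 8)
obs 3: x=4 → posterior Gamma(12, 9)
obs 4: x=4 → posterior Gamma(16, 10)
obs 5: x=5 → posterior Gamma(21, 11)
obs 6: x=6 → posterior Gamma(27, 12)
obs 7: x=3 → posterior Gamma(30, 13)
obs 8: x=1 → posterior Gamma(31, 14)
obs 9: x=5 → posterior Gamma(36, 15)
obs 10: x=1 → posterior Gamma(37, 16)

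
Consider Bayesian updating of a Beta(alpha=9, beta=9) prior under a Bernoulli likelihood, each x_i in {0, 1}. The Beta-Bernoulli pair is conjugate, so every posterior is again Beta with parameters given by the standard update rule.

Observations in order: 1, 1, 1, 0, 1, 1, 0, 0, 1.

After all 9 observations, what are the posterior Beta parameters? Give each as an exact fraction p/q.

alpha=15, beta=12

obs 1: x=1 → posterior Beta(10, 9)
obs 2: x=1 → posterior Beta(11, 9)
obs 3: x=1 → posterior Beta(12, 9)
obs 4: x=0 → posterior Beta(12, 10)
obs 5: x=1 → posterior Beta(13, 10)
obs 6: x=1 → posterior Beta(14, 10)
obs 7: x=0 → posterior Beta(14, 11)
obs 8: x=0 → posterior Beta(14, 12)
obs 9: x=1 → posterior Beta(15, 12)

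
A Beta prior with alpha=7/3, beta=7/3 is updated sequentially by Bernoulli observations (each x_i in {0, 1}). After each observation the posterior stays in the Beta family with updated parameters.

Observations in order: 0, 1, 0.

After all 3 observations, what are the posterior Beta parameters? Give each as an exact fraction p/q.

alpha=10/3, beta=13/3

obs 1: x=0 → posterior Beta(7/3, 10/3)
obs 2: x=1 → posterior Beta(10/3, 10/3)
obs 3: x=0 → posterior Beta(10/3, 13/3)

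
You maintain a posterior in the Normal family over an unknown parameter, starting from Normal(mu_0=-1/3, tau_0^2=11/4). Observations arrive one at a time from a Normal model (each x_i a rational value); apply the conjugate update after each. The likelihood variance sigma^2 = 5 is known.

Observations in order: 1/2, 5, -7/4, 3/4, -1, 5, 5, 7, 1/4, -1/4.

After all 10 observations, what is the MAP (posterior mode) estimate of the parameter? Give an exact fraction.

obs 1: x=1/2 → posterior Normal(-7/186, 55/31)
obs 2: x=5 → posterior Normal(323/252, 55/42)
obs 3: x=-7/4 → posterior Normal(415/636, 55/53)
obs 4: x=3/4 → posterior Normal(257/384, 55/64)
obs 5: x=-1 → posterior Normal(191/450, 11/15)
obs 6: x=5 → posterior Normal(521/516, 55/86)
obs 7: x=5 → posterior Normal(851/582, 55/97)
obs 8: x=7 → posterior Normal(1313/648, 55/108)
obs 9: x=1/4 → posterior Normal(2659/1428, 55/119)
obs 10: x=-1/4 → posterior Normal(101/60, 11/26)

101/60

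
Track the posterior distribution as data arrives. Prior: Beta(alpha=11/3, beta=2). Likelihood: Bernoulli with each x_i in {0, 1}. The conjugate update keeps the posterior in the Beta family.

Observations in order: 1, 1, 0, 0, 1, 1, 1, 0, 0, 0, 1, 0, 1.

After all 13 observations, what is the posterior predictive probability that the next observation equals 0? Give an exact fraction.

3/7

obs 1: x=1 → posterior Beta(14/3, 2)
obs 2: x=1 → posterior Beta(17/3, 2)
obs 3: x=0 → posterior Beta(17/3, 3)
obs 4: x=0 → posterior Beta(17/3, 4)
obs 5: x=1 → posterior Beta(20/3, 4)
obs 6: x=1 → posterior Beta(23/3, 4)
obs 7: x=1 → posterior Beta(26/3, 4)
obs 8: x=0 → posterior Beta(26/3, 5)
obs 9: x=0 → posterior Beta(26/3, 6)
obs 10: x=0 → posterior Beta(26/3, 7)
obs 11: x=1 → posterior Beta(29/3, 7)
obs 12: x=0 → posterior Beta(29/3, 8)
obs 13: x=1 → posterior Beta(32/3, 8)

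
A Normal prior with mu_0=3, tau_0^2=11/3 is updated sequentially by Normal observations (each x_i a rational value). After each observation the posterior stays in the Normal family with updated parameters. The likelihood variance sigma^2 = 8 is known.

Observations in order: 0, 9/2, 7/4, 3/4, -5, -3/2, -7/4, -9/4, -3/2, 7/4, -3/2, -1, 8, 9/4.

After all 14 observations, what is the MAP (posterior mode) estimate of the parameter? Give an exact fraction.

obs 1: x=0 → posterior Normal(72/35, 88/35)
obs 2: x=9/2 → posterior Normal(243/92, 44/23)
obs 3: x=7/4 → posterior Normal(563/228, 88/57)
obs 4: x=3/4 → posterior Normal(149/68, 22/17)
obs 5: x=-5 → posterior Normal(94/79, 88/79)
obs 6: x=-3/2 → posterior Normal(31/36, 44/45)
obs 7: x=-7/4 → posterior Normal(233/404, 88/101)
obs 8: x=-9/4 → posterior Normal(67/224, 11/14)
obs 9: x=-3/2 → posterior Normal(17/123, 88/123)
obs 10: x=7/4 → posterior Normal(145/536, 44/67)
obs 11: x=-3/2 → posterior Normal(79/580, 88/145)
obs 12: x=-1 → posterior Normal(35/624, 22/39)
obs 13: x=8 → posterior Normal(387/668, 88/167)
obs 14: x=9/4 → posterior Normal(243/356, 44/89)

243/356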